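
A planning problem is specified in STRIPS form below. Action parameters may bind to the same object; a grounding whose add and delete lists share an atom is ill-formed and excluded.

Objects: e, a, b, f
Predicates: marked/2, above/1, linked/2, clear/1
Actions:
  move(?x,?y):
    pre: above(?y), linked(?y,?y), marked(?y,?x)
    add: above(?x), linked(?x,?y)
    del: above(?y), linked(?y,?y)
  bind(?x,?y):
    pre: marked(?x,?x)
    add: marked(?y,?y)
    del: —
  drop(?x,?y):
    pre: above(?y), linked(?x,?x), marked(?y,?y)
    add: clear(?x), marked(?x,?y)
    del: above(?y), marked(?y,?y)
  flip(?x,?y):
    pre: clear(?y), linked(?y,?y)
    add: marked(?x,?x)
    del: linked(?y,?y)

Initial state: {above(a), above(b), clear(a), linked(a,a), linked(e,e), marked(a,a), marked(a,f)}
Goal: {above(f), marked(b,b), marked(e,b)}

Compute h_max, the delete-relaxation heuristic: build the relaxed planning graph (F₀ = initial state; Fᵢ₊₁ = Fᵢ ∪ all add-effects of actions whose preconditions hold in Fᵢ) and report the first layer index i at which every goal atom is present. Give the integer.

F0 = init (7 atoms)
F1 = F0 ∪ {above(f), clear(e), linked(f,a), marked(b,b), marked(e,a), marked(e,e), marked(f,f)}  (14 atoms)
F2 = F1 ∪ {marked(a,b), marked(e,b), marked(e,f)}  (17 atoms)
goal ⊆ F2  ⇒  h_max = 2

2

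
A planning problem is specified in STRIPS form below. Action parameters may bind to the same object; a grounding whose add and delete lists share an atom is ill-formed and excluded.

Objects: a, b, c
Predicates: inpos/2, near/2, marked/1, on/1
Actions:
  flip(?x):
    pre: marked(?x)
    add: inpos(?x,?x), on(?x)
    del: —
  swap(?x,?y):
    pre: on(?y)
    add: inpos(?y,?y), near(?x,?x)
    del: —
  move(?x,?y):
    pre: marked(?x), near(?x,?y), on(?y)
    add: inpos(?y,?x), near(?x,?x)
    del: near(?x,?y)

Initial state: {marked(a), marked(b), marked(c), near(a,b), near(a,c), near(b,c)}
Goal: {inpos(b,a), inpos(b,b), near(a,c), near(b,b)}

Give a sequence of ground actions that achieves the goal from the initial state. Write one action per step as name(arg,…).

flip(b); swap(b,b); move(a,b)

1. flip(b)  →  {inpos(b,b), marked(a), marked(b), marked(c), near(a,b), near(a,c), near(b,c), on(b)}
2. swap(b,b)  →  {inpos(b,b), marked(a), marked(b), marked(c), near(a,b), near(a,c), near(b,b), near(b,c), on(b)}
3. move(a,b)  →  {inpos(b,a), inpos(b,b), marked(a), marked(b), marked(c), near(a,a), near(a,c), near(b,b), near(b,c), on(b)}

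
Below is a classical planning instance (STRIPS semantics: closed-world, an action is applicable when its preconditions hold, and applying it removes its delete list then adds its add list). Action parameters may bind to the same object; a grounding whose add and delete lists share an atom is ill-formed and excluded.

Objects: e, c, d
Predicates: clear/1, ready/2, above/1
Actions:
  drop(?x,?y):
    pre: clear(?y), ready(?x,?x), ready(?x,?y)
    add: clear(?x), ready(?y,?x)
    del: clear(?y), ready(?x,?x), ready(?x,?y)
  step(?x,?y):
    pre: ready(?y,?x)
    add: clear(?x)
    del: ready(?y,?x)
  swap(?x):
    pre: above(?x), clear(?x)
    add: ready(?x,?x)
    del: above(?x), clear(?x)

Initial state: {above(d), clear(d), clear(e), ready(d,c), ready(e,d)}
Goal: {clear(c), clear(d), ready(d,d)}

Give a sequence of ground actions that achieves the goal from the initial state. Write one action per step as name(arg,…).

1. step(c,d)  →  {above(d), clear(c), clear(d), clear(e), ready(e,d)}
2. swap(d)  →  {clear(c), clear(e), ready(d,d), ready(e,d)}
3. step(d,e)  →  {clear(c), clear(d), clear(e), ready(d,d)}

step(c,d); swap(d); step(d,e)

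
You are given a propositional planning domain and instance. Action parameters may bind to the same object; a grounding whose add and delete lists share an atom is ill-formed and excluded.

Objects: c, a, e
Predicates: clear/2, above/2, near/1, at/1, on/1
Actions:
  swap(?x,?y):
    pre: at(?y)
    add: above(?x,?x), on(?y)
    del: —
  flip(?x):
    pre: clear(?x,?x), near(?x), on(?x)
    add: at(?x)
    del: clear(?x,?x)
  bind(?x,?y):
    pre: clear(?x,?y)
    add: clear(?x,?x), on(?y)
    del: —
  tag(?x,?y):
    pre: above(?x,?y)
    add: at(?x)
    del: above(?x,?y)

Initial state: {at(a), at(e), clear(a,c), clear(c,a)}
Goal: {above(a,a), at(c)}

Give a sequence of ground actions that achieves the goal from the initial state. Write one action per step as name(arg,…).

swap(c,a); swap(a,a); tag(c,c)

1. swap(c,a)  →  {above(c,c), at(a), at(e), clear(a,c), clear(c,a), on(a)}
2. swap(a,a)  →  {above(a,a), above(c,c), at(a), at(e), clear(a,c), clear(c,a), on(a)}
3. tag(c,c)  →  {above(a,a), at(a), at(c), at(e), clear(a,c), clear(c,a), on(a)}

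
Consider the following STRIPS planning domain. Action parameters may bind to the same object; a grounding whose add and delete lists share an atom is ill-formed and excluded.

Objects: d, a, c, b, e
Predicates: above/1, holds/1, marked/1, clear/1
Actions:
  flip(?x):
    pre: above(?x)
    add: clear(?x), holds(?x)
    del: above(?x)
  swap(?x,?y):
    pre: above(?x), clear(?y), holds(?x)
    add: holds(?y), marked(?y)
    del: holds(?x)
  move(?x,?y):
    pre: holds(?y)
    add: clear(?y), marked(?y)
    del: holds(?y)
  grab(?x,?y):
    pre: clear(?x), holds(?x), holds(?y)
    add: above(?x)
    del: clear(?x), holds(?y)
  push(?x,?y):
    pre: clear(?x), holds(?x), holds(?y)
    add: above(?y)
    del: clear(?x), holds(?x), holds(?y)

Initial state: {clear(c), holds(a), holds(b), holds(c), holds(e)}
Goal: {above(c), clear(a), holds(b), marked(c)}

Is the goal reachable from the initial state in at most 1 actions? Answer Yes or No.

No

1. move(d,a)  →  {clear(a), clear(c), holds(b), holds(c), holds(e), marked(a)}
2. grab(c,e)  →  {above(c), clear(a), holds(b), holds(c), marked(a)}
3. move(d,c)  →  {above(c), clear(a), clear(c), holds(b), marked(a), marked(c)}
optimal plan length = 3; 3 > 1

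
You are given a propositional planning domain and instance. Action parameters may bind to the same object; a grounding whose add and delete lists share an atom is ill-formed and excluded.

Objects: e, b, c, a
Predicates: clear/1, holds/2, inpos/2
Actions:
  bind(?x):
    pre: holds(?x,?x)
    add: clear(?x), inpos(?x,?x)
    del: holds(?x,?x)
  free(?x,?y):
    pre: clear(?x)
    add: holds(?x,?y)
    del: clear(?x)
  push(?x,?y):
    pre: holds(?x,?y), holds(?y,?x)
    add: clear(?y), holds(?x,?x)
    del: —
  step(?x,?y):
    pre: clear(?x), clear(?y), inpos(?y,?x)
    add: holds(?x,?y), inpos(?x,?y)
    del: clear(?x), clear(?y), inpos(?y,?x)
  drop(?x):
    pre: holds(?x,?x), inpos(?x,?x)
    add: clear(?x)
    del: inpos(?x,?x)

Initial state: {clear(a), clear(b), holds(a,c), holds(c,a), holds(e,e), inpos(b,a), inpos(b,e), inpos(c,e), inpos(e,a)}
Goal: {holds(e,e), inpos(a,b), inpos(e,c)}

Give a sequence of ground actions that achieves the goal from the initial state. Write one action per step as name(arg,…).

1. push(e,e)  →  {clear(a), clear(b), clear(e), holds(a,c), holds(c,a), holds(e,e), inpos(b,a), inpos(b,e), inpos(c,e), inpos(e,a)}
2. push(a,c)  →  {clear(a), clear(b), clear(c), clear(e), holds(a,a), holds(a,c), holds(c,a), holds(e,e), inpos(b,a), inpos(b,e), inpos(c,e), inpos(e,a)}
3. step(e,c)  →  {clear(a), clear(b), holds(a,a), holds(a,c), holds(c,a), holds(e,c), holds(e,e), inpos(b,a), inpos(b,e), inpos(e,a), inpos(e,c)}
4. step(a,b)  →  {holds(a,a), holds(a,b), holds(a,c), holds(c,a), holds(e,c), holds(e,e), inpos(a,b), inpos(b,e), inpos(e,a), inpos(e,c)}

push(e,e); push(a,c); step(e,c); step(a,b)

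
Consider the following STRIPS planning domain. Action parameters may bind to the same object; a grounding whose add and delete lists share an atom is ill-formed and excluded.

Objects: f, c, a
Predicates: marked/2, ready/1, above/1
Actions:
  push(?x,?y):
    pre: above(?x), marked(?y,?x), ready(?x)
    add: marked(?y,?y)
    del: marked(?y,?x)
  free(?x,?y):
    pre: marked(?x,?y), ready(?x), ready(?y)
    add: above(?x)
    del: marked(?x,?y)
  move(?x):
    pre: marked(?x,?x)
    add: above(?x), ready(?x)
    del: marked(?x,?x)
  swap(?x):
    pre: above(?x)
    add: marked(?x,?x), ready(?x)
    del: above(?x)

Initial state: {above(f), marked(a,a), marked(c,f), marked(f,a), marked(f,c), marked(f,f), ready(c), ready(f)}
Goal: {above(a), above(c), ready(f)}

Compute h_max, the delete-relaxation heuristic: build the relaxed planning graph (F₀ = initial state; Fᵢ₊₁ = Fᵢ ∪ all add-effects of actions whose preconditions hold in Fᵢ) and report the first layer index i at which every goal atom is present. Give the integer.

1

F0 = init (8 atoms)
F1 = F0 ∪ {above(a), above(c), marked(c,c), ready(a)}  (12 atoms)
goal ⊆ F1  ⇒  h_max = 1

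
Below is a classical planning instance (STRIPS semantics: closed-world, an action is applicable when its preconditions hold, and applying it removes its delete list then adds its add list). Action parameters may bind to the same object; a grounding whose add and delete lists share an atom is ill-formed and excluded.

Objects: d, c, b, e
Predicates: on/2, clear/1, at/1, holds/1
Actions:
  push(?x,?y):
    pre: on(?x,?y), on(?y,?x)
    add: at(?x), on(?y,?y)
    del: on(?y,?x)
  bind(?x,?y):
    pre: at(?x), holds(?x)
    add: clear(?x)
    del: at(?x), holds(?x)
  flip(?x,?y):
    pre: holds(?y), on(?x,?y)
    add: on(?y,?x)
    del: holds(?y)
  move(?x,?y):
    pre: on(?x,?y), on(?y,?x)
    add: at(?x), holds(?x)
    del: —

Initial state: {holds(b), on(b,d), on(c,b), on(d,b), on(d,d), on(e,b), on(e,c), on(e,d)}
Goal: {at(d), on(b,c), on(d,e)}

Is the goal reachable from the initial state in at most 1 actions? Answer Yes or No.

No

1. flip(c,b)  →  {on(b,c), on(b,d), on(c,b), on(d,b), on(d,d), on(e,b), on(e,c), on(e,d)}
2. move(d,d)  →  {at(d), holds(d), on(b,c), on(b,d), on(c,b), on(d,b), on(d,d), on(e,b), on(e,c), on(e,d)}
3. flip(e,d)  →  {at(d), on(b,c), on(b,d), on(c,b), on(d,b), on(d,d), on(d,e), on(e,b), on(e,c), on(e,d)}
optimal plan length = 3; 3 > 1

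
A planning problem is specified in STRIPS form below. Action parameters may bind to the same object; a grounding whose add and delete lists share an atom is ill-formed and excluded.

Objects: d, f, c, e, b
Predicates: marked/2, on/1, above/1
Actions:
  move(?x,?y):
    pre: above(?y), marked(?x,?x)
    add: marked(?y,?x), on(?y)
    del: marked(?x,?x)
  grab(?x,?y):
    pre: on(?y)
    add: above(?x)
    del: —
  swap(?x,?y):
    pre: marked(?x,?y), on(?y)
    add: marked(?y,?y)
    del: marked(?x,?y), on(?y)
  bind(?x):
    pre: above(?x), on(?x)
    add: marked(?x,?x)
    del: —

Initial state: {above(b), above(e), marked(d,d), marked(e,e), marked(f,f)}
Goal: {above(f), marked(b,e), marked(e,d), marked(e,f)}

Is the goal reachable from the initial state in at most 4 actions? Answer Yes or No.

Yes

1. move(d,e)  →  {above(b), above(e), marked(e,d), marked(e,e), marked(f,f), on(e)}
2. move(f,e)  →  {above(b), above(e), marked(e,d), marked(e,e), marked(e,f), on(e)}
3. move(e,b)  →  {above(b), above(e), marked(b,e), marked(e,d), marked(e,f), on(b), on(e)}
4. grab(f,e)  →  {above(b), above(e), above(f), marked(b,e), marked(e,d), marked(e,f), on(b), on(e)}
optimal plan length = 4; 4 ≤ 4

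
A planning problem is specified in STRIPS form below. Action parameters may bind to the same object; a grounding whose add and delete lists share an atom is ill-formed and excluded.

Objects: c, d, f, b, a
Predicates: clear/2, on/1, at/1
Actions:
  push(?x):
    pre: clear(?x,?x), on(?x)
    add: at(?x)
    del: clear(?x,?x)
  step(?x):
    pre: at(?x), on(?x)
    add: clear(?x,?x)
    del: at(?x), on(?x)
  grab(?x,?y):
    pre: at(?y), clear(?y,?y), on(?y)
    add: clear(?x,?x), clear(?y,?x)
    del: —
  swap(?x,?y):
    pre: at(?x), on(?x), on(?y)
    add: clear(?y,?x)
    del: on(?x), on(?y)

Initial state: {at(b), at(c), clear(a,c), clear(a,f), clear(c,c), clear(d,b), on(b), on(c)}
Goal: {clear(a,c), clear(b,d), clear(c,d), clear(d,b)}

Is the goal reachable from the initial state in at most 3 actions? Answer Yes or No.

Yes

1. grab(d,c)  →  {at(b), at(c), clear(a,c), clear(a,f), clear(c,c), clear(c,d), clear(d,b), clear(d,d), on(b), on(c)}
2. grab(b,c)  →  {at(b), at(c), clear(a,c), clear(a,f), clear(b,b), clear(c,b), clear(c,c), clear(c,d), clear(d,b), clear(d,d), on(b), on(c)}
3. grab(d,b)  →  {at(b), at(c), clear(a,c), clear(a,f), clear(b,b), clear(b,d), clear(c,b), clear(c,c), clear(c,d), clear(d,b), clear(d,d), on(b), on(c)}
optimal plan length = 3; 3 ≤ 3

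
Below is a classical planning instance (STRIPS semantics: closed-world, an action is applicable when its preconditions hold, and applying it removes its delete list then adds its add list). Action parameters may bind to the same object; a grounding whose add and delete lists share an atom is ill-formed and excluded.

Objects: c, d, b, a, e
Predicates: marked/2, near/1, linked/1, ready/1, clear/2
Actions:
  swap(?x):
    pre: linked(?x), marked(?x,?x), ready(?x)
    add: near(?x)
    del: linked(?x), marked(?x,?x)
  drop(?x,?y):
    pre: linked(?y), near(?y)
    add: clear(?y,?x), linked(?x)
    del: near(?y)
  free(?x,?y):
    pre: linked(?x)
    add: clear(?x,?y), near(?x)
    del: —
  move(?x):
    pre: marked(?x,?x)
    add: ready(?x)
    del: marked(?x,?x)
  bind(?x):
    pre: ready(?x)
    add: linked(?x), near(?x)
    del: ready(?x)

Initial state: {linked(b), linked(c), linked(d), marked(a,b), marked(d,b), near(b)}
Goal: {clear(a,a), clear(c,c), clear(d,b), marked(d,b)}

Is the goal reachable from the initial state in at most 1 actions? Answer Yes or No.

1. drop(a,b)  →  {clear(b,a), linked(a), linked(b), linked(c), linked(d), marked(a,b), marked(d,b)}
2. free(c,c)  →  {clear(b,a), clear(c,c), linked(a), linked(b), linked(c), linked(d), marked(a,b), marked(d,b), near(c)}
3. free(d,b)  →  {clear(b,a), clear(c,c), clear(d,b), linked(a), linked(b), linked(c), linked(d), marked(a,b), marked(d,b), near(c), near(d)}
4. free(a,a)  →  {clear(a,a), clear(b,a), clear(c,c), clear(d,b), linked(a), linked(b), linked(c), linked(d), marked(a,b), marked(d,b), near(a), near(c), near(d)}
optimal plan length = 4; 4 > 1

No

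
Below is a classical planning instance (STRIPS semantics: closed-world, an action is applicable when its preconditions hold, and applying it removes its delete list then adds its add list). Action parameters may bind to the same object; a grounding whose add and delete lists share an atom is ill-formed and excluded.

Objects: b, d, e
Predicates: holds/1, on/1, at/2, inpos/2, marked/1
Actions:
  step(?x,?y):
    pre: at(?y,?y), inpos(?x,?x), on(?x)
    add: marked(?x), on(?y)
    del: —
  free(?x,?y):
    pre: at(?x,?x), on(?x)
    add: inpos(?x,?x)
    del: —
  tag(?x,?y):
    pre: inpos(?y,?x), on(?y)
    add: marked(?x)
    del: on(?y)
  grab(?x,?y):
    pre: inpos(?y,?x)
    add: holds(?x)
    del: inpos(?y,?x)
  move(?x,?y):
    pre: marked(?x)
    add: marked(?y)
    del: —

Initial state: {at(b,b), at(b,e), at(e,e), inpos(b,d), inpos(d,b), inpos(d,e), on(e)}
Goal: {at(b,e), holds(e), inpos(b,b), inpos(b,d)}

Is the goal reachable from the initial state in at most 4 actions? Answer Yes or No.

Yes

1. free(e,b)  →  {at(b,b), at(b,e), at(e,e), inpos(b,d), inpos(d,b), inpos(d,e), inpos(e,e), on(e)}
2. step(e,b)  →  {at(b,b), at(b,e), at(e,e), inpos(b,d), inpos(d,b), inpos(d,e), inpos(e,e), marked(e), on(b), on(e)}
3. free(b,b)  →  {at(b,b), at(b,e), at(e,e), inpos(b,b), inpos(b,d), inpos(d,b), inpos(d,e), inpos(e,e), marked(e), on(b), on(e)}
4. grab(e,d)  →  {at(b,b), at(b,e), at(e,e), holds(e), inpos(b,b), inpos(b,d), inpos(d,b), inpos(e,e), marked(e), on(b), on(e)}
optimal plan length = 4; 4 ≤ 4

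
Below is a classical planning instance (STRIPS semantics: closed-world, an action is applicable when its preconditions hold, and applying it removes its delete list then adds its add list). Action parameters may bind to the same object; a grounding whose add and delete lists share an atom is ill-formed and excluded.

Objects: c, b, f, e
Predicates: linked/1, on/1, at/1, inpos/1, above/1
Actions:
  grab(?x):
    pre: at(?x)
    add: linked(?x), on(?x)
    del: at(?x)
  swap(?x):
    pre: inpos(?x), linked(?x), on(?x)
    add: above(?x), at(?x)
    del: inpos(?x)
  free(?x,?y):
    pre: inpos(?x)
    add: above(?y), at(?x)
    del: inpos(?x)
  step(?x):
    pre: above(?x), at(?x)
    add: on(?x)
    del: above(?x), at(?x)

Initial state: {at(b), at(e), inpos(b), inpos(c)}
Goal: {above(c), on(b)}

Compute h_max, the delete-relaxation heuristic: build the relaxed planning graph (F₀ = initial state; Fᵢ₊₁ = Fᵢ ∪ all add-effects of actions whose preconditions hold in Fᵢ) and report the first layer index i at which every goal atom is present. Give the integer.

1

F0 = init (4 atoms)
F1 = F0 ∪ {above(b), above(c), above(e), above(f), at(c), linked(b), linked(e), on(b), on(e)}  (13 atoms)
goal ⊆ F1  ⇒  h_max = 1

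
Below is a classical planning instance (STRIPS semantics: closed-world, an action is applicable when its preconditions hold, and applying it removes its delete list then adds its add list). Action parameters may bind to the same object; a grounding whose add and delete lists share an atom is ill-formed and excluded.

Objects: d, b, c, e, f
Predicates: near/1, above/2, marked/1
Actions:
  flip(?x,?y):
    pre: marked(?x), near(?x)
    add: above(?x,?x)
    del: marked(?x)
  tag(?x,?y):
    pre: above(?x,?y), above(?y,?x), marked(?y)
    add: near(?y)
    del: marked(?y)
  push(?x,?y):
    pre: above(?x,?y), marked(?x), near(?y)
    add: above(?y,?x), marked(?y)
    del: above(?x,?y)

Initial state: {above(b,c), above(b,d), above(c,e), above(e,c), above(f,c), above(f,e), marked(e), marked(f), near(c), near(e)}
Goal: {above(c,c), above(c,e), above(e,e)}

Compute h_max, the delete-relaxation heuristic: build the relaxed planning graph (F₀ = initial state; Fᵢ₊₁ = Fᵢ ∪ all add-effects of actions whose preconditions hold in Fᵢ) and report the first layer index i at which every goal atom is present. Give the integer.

F0 = init (10 atoms)
F1 = F0 ∪ {above(c,f), above(e,e), above(e,f), marked(c)}  (14 atoms)
F2 = F1 ∪ {above(c,c), near(f)}  (16 atoms)
goal ⊆ F2  ⇒  h_max = 2

2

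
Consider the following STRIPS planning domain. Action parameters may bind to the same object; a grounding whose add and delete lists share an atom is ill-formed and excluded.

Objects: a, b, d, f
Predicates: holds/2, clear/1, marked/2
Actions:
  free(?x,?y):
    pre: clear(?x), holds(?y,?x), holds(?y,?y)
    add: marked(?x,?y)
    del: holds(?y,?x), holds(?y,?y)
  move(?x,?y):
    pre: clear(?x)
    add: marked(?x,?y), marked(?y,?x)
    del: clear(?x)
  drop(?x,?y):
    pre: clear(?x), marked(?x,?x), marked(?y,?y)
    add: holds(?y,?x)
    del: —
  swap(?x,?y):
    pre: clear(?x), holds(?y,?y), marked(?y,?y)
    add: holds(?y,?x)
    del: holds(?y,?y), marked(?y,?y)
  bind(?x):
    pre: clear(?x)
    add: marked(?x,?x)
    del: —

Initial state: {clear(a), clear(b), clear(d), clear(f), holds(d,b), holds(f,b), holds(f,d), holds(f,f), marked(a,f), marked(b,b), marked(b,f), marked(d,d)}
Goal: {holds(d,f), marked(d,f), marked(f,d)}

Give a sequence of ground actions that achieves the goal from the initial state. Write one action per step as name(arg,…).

1. free(f,f)  →  {clear(a), clear(b), clear(d), clear(f), holds(d,b), holds(f,b), holds(f,d), marked(a,f), marked(b,b), marked(b,f), marked(d,d), marked(f,f)}
2. move(d,f)  →  {clear(a), clear(b), clear(f), holds(d,b), holds(f,b), holds(f,d), marked(a,f), marked(b,b), marked(b,f), marked(d,d), marked(d,f), marked(f,d), marked(f,f)}
3. drop(f,d)  →  {clear(a), clear(b), clear(f), holds(d,b), holds(d,f), holds(f,b), holds(f,d), marked(a,f), marked(b,b), marked(b,f), marked(d,d), marked(d,f), marked(f,d), marked(f,f)}

free(f,f); move(d,f); drop(f,d)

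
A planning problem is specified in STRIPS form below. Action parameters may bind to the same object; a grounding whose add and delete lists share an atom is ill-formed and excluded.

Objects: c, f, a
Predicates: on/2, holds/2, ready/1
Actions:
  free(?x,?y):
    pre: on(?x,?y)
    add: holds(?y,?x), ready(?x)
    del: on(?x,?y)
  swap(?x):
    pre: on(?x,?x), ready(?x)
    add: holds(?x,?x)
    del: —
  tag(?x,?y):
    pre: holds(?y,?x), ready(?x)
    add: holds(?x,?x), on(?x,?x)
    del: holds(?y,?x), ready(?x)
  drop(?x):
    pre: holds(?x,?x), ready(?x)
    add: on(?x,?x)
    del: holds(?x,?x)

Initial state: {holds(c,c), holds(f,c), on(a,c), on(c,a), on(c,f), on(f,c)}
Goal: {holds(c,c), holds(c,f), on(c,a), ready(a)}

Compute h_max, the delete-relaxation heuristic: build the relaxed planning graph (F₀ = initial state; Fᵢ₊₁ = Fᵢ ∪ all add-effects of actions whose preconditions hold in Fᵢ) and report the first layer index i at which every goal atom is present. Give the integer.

F0 = init (6 atoms)
F1 = F0 ∪ {holds(a,c), holds(c,a), holds(c,f), ready(a), ready(c), ready(f)}  (12 atoms)
goal ⊆ F1  ⇒  h_max = 1

1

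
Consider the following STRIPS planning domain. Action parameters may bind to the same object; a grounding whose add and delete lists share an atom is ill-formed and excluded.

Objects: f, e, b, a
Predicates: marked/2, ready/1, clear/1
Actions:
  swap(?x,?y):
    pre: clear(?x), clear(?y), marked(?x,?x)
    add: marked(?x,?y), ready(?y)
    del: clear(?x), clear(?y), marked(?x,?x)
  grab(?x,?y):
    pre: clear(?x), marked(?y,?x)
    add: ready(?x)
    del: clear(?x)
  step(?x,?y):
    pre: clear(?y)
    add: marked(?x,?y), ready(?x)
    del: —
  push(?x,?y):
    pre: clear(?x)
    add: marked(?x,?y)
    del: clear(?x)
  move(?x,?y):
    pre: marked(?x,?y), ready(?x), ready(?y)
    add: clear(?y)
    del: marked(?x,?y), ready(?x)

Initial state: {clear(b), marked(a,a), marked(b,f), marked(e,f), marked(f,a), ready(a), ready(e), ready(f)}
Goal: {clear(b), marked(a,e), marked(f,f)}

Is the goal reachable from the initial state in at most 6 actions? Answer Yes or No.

1. move(e,f)  →  {clear(b), clear(f), marked(a,a), marked(b,f), marked(f,a), ready(a), ready(f)}
2. step(f,f)  →  {clear(b), clear(f), marked(a,a), marked(b,f), marked(f,a), marked(f,f), ready(a), ready(f)}
3. move(f,a)  →  {clear(a), clear(b), clear(f), marked(a,a), marked(b,f), marked(f,f), ready(a)}
4. push(a,e)  →  {clear(b), clear(f), marked(a,a), marked(a,e), marked(b,f), marked(f,f), ready(a)}
optimal plan length = 4; 4 ≤ 6

Yes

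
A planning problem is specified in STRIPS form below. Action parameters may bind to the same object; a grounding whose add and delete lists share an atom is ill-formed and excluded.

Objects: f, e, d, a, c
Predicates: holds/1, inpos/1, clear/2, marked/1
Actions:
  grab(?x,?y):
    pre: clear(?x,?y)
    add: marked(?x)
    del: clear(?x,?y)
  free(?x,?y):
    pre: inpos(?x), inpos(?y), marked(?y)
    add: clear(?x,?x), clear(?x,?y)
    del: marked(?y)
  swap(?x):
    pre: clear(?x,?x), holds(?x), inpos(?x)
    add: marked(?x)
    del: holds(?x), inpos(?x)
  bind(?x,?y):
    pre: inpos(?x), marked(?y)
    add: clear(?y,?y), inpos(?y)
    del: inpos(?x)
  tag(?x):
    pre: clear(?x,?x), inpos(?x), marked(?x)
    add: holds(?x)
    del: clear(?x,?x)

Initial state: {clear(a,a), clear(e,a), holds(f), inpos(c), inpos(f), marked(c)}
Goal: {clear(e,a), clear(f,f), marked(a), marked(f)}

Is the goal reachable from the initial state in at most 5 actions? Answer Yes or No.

1. grab(a,a)  →  {clear(e,a), holds(f), inpos(c), inpos(f), marked(a), marked(c)}
2. free(f,c)  →  {clear(e,a), clear(f,c), clear(f,f), holds(f), inpos(c), inpos(f), marked(a)}
3. grab(f,c)  →  {clear(e,a), clear(f,f), holds(f), inpos(c), inpos(f), marked(a), marked(f)}
optimal plan length = 3; 3 ≤ 5

Yes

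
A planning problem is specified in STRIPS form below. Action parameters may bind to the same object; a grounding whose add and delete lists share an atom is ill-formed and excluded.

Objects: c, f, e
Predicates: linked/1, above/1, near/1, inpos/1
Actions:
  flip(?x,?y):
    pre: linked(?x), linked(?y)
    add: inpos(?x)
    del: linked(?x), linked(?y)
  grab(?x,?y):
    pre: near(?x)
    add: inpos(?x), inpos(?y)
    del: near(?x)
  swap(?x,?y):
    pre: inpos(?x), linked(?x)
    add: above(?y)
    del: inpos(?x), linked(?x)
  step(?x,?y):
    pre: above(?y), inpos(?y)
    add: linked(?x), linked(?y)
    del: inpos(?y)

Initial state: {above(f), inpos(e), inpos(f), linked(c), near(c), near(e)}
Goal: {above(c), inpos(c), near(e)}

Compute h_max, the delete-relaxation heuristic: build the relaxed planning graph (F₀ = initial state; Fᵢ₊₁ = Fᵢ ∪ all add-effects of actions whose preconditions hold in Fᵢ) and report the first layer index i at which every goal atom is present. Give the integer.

F0 = init (6 atoms)
F1 = F0 ∪ {inpos(c), linked(e), linked(f)}  (9 atoms)
F2 = F1 ∪ {above(c), above(e)}  (11 atoms)
goal ⊆ F2  ⇒  h_max = 2

2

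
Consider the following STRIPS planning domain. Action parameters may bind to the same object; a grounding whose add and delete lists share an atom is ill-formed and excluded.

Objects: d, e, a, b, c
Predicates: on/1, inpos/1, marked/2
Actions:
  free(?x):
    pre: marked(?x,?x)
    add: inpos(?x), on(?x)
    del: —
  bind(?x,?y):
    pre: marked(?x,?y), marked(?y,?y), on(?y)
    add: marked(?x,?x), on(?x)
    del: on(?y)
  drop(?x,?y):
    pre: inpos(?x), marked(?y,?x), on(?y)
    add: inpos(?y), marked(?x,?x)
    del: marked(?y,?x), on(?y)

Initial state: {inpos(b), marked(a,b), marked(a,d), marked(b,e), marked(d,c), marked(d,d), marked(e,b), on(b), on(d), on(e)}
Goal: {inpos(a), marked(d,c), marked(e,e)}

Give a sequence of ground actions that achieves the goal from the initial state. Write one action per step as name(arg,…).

bind(a,d); drop(b,a); bind(e,b)

1. bind(a,d)  →  {inpos(b), marked(a,a), marked(a,b), marked(a,d), marked(b,e), marked(d,c), marked(d,d), marked(e,b), on(a), on(b), on(e)}
2. drop(b,a)  →  {inpos(a), inpos(b), marked(a,a), marked(a,d), marked(b,b), marked(b,e), marked(d,c), marked(d,d), marked(e,b), on(b), on(e)}
3. bind(e,b)  →  {inpos(a), inpos(b), marked(a,a), marked(a,d), marked(b,b), marked(b,e), marked(d,c), marked(d,d), marked(e,b), marked(e,e), on(e)}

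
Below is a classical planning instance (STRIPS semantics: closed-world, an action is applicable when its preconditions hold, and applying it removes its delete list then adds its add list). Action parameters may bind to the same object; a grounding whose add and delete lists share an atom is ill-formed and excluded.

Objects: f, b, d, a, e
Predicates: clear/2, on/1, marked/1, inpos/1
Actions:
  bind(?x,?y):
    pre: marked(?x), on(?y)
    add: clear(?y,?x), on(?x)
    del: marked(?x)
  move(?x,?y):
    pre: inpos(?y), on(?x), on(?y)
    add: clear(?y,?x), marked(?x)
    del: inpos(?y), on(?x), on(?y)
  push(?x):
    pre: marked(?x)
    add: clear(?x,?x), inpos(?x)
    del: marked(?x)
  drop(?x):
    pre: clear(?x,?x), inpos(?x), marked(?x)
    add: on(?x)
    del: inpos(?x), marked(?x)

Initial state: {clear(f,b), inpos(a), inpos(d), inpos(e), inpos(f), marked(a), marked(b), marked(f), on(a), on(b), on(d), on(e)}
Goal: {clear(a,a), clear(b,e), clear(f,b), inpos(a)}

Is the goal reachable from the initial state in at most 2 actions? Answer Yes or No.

No

1. bind(a,a)  →  {clear(a,a), clear(f,b), inpos(a), inpos(d), inpos(e), inpos(f), marked(b), marked(f), on(a), on(b), on(d), on(e)}
2. move(e,d)  →  {clear(a,a), clear(d,e), clear(f,b), inpos(a), inpos(e), inpos(f), marked(b), marked(e), marked(f), on(a), on(b)}
3. bind(e,b)  →  {clear(a,a), clear(b,e), clear(d,e), clear(f,b), inpos(a), inpos(e), inpos(f), marked(b), marked(f), on(a), on(b), on(e)}
optimal plan length = 3; 3 > 2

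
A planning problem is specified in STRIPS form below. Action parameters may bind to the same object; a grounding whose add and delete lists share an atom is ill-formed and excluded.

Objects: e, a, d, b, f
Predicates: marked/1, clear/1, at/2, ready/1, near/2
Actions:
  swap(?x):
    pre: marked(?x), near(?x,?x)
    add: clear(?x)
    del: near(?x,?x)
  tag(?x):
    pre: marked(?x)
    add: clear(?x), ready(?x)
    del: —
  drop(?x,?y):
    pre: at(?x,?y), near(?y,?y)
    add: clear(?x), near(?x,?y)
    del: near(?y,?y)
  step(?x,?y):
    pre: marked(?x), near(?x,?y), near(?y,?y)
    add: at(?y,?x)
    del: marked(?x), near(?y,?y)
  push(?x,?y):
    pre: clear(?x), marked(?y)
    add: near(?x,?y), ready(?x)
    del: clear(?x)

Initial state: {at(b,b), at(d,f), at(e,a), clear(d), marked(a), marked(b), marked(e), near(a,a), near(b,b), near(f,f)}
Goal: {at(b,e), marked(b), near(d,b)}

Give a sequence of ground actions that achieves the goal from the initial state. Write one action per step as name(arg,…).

1. tag(e)  →  {at(b,b), at(d,f), at(e,a), clear(d), clear(e), marked(a), marked(b), marked(e), near(a,a), near(b,b), near(f,f), ready(e)}
2. push(e,b)  →  {at(b,b), at(d,f), at(e,a), clear(d), marked(a), marked(b), marked(e), near(a,a), near(b,b), near(e,b), near(f,f), ready(e)}
3. step(e,b)  →  {at(b,b), at(b,e), at(d,f), at(e,a), clear(d), marked(a), marked(b), near(a,a), near(e,b), near(f,f), ready(e)}
4. push(d,b)  →  {at(b,b), at(b,e), at(d,f), at(e,a), marked(a), marked(b), near(a,a), near(d,b), near(e,b), near(f,f), ready(d), ready(e)}

tag(e); push(e,b); step(e,b); push(d,b)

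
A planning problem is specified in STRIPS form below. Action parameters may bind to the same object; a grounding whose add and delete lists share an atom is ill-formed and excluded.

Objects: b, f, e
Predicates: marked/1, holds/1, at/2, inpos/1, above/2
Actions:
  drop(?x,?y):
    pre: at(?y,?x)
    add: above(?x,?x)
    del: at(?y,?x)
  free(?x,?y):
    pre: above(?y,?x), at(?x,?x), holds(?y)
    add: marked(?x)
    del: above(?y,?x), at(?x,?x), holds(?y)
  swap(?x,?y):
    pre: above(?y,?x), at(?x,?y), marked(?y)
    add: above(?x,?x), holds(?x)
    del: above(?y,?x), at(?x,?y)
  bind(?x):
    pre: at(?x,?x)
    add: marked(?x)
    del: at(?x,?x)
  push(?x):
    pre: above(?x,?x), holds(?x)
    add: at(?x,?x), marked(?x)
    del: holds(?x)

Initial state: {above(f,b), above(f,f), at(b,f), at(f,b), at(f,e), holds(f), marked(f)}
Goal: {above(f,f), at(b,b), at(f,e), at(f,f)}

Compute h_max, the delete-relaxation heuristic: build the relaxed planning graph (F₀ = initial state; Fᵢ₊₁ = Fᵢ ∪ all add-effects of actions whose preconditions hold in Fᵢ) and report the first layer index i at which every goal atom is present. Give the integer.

2

F0 = init (7 atoms)
F1 = F0 ∪ {above(b,b), above(e,e), at(f,f), holds(b)}  (11 atoms)
F2 = F1 ∪ {at(b,b), marked(b)}  (13 atoms)
goal ⊆ F2  ⇒  h_max = 2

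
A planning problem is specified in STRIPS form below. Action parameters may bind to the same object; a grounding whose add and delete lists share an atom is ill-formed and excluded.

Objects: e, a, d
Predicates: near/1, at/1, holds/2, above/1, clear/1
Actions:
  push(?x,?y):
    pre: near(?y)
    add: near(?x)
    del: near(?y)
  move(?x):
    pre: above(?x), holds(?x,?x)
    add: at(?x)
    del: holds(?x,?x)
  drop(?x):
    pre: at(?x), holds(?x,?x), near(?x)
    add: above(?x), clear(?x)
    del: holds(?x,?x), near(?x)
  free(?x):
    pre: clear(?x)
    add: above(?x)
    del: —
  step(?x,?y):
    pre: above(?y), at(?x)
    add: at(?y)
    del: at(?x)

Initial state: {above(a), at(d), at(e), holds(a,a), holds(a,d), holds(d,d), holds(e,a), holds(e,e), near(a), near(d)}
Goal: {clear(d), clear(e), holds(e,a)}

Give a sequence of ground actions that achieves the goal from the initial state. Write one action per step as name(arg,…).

push(e,a); drop(e); drop(d)

1. push(e,a)  →  {above(a), at(d), at(e), holds(a,a), holds(a,d), holds(d,d), holds(e,a), holds(e,e), near(d), near(e)}
2. drop(e)  →  {above(a), above(e), at(d), at(e), clear(e), holds(a,a), holds(a,d), holds(d,d), holds(e,a), near(d)}
3. drop(d)  →  {above(a), above(d), above(e), at(d), at(e), clear(d), clear(e), holds(a,a), holds(a,d), holds(e,a)}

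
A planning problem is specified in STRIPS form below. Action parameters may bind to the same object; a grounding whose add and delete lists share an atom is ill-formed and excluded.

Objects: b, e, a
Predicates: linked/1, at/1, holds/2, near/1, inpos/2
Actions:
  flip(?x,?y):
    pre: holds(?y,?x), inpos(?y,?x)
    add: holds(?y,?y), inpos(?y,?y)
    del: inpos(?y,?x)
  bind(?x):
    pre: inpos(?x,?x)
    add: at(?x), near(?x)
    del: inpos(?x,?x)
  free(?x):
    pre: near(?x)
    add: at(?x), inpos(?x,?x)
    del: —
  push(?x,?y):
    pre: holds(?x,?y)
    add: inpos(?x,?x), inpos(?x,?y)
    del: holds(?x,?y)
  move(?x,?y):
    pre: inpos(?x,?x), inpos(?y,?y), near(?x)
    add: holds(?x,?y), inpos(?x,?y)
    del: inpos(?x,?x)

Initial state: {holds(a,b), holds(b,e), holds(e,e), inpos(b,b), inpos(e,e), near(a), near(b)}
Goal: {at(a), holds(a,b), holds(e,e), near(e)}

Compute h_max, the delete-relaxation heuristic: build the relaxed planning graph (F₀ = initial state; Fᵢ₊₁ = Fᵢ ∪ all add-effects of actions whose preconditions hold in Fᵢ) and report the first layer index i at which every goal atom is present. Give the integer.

1

F0 = init (7 atoms)
F1 = F0 ∪ {at(a), at(b), at(e), inpos(a,a), inpos(a,b), inpos(b,e), near(e)}  (14 atoms)
goal ⊆ F1  ⇒  h_max = 1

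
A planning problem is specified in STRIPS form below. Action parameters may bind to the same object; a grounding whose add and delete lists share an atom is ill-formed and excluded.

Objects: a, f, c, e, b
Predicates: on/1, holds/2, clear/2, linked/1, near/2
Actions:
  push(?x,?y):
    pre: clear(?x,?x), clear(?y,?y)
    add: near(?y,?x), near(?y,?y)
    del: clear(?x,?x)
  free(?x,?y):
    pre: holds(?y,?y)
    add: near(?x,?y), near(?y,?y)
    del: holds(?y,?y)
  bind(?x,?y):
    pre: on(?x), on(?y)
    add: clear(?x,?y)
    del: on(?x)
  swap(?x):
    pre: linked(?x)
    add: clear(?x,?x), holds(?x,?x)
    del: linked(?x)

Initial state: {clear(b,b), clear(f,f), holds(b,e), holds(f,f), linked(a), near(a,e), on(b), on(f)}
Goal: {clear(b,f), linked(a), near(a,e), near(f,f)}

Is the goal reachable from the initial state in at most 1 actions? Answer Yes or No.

1. push(f,f)  →  {clear(b,b), holds(b,e), holds(f,f), linked(a), near(a,e), near(f,f), on(b), on(f)}
2. bind(b,f)  →  {clear(b,b), clear(b,f), holds(b,e), holds(f,f), linked(a), near(a,e), near(f,f), on(f)}
optimal plan length = 2; 2 > 1

No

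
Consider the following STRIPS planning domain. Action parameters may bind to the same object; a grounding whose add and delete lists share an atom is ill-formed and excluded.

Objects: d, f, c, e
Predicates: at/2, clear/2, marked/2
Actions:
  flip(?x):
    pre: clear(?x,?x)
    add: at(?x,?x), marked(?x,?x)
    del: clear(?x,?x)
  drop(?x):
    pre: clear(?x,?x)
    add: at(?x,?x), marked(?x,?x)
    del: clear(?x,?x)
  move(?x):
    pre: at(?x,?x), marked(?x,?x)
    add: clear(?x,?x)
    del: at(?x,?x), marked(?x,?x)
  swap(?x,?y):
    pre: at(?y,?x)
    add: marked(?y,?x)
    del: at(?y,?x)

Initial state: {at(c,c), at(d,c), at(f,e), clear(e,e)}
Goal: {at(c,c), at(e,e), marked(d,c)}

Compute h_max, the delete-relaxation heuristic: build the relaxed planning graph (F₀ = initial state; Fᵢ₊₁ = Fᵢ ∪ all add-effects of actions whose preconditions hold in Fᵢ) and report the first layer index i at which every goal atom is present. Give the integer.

1

F0 = init (4 atoms)
F1 = F0 ∪ {at(e,e), marked(c,c), marked(d,c), marked(e,e), marked(f,e)}  (9 atoms)
goal ⊆ F1  ⇒  h_max = 1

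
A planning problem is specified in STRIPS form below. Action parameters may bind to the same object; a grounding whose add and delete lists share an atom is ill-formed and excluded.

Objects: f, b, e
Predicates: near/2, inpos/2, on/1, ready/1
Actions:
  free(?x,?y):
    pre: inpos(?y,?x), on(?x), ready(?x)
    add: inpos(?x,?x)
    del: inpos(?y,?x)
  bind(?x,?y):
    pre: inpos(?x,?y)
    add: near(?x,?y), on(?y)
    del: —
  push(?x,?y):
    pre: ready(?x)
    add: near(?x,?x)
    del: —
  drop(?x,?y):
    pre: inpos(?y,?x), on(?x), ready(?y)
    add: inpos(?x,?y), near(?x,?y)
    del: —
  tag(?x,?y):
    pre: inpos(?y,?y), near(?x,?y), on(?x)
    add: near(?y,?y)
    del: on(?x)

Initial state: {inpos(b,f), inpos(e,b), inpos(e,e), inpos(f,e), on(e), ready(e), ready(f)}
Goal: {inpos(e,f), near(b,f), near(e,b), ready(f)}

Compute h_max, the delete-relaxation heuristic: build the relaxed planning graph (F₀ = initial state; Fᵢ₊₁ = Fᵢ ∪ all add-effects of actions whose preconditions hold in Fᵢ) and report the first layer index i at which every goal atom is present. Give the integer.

F0 = init (7 atoms)
F1 = F0 ∪ {inpos(e,f), near(b,f), near(e,b), near(e,e), near(e,f), near(f,e), near(f,f), on(b), on(f)}  (16 atoms)
goal ⊆ F1  ⇒  h_max = 1

1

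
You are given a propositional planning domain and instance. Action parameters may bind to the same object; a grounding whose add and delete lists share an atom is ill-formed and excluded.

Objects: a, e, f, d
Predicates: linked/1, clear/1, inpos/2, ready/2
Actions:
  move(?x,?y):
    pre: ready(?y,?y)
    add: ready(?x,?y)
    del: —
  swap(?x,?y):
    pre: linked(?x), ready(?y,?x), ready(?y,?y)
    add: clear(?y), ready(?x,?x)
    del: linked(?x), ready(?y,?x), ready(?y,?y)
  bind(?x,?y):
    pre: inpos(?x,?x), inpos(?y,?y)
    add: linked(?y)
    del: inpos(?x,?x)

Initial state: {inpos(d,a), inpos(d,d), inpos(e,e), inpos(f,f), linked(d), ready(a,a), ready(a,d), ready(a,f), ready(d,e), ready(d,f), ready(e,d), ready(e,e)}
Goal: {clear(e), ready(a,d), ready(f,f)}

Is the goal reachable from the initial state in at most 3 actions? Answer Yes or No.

1. swap(d,e)  →  {clear(e), inpos(d,a), inpos(d,d), inpos(e,e), inpos(f,f), ready(a,a), ready(a,d), ready(a,f), ready(d,d), ready(d,e), ready(d,f)}
2. bind(e,f)  →  {clear(e), inpos(d,a), inpos(d,d), inpos(f,f), linked(f), ready(a,a), ready(a,d), ready(a,f), ready(d,d), ready(d,e), ready(d,f)}
3. swap(f,a)  →  {clear(a), clear(e), inpos(d,a), inpos(d,d), inpos(f,f), ready(a,d), ready(d,d), ready(d,e), ready(d,f), ready(f,f)}
optimal plan length = 3; 3 ≤ 3

Yes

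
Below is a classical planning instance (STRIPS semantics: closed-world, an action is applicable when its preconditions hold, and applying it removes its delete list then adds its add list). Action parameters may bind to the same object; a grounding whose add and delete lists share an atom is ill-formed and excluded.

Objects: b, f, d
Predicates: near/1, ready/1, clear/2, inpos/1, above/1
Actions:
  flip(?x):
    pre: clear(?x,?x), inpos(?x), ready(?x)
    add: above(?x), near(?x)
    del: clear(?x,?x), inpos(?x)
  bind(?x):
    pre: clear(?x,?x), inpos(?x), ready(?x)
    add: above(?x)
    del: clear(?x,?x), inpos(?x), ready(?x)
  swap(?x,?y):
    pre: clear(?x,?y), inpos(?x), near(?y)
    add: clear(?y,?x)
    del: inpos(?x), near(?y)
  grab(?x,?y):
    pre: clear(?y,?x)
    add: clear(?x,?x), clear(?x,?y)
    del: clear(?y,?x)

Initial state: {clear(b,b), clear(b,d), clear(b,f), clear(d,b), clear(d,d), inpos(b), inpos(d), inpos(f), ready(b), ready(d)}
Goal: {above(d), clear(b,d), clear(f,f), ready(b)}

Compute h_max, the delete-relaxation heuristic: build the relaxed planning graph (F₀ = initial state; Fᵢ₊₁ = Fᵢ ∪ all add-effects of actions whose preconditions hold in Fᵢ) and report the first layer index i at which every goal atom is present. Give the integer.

F0 = init (10 atoms)
F1 = F0 ∪ {above(b), above(d), clear(f,b), clear(f,f), near(b), near(d)}  (16 atoms)
goal ⊆ F1  ⇒  h_max = 1

1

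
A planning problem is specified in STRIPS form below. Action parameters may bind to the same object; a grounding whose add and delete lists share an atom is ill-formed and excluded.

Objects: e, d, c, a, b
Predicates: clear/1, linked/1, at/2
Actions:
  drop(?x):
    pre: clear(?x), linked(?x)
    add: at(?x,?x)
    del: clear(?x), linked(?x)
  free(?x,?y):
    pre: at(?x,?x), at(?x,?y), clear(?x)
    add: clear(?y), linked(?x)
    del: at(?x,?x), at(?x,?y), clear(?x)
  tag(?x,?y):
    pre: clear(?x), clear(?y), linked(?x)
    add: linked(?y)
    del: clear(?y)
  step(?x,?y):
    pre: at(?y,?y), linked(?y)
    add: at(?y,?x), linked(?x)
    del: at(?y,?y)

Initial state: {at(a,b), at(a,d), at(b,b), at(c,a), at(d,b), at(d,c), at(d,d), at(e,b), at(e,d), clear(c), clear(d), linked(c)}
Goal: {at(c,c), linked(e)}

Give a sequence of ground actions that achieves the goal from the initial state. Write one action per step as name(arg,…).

tag(c,d); drop(c); step(e,d)

1. tag(c,d)  →  {at(a,b), at(a,d), at(b,b), at(c,a), at(d,b), at(d,c), at(d,d), at(e,b), at(e,d), clear(c), linked(c), linked(d)}
2. drop(c)  →  {at(a,b), at(a,d), at(b,b), at(c,a), at(c,c), at(d,b), at(d,c), at(d,d), at(e,b), at(e,d), linked(d)}
3. step(e,d)  →  {at(a,b), at(a,d), at(b,b), at(c,a), at(c,c), at(d,b), at(d,c), at(d,e), at(e,b), at(e,d), linked(d), linked(e)}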